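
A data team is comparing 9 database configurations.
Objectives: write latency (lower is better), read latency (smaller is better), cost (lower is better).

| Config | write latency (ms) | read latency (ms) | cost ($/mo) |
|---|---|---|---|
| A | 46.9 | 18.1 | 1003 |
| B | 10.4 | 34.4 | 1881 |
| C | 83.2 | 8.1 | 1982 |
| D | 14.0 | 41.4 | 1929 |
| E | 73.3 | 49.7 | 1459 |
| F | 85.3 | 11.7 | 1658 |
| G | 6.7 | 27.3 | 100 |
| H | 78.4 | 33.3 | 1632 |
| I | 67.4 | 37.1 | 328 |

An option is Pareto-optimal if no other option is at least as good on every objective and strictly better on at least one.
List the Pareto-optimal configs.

A, C, F, G

A: not dominated.
B: dominated by G (write latency 6.7≤10.4, read latency 27.3≤34.4, cost 100≤1881).
C: not dominated (best read latency).
D: dominated by B (write latency 10.4≤14.0, read latency 34.4≤41.4, cost 1881≤1929).
E: dominated by A (write latency 46.9≤73.3, read latency 18.1≤49.7, cost 1003≤1459).
F: not dominated.
G: not dominated (best write latency).
H: dominated by A (write latency 46.9≤78.4, read latency 18.1≤33.3, cost 1003≤1632).
I: dominated by G (write latency 6.7≤67.4, read latency 27.3≤37.1, cost 100≤328).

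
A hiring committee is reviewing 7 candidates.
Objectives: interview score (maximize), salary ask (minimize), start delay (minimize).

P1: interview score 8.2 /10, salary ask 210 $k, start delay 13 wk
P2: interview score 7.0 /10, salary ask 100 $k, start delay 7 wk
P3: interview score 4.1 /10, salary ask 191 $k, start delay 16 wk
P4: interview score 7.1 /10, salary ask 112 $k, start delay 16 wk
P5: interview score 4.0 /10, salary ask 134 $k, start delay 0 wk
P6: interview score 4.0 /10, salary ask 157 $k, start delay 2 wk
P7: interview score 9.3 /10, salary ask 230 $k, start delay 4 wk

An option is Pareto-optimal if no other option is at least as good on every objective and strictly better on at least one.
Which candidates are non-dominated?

P1: not dominated.
P2: not dominated (best salary ask).
P3: dominated by P2 (interview score 7.0≥4.1, salary ask 100≤191, start delay 7≤16).
P4: not dominated.
P5: not dominated (best start delay).
P6: dominated by P5 (interview score 4.0≥4.0, salary ask 134≤157, start delay 0≤2).
P7: not dominated (best interview score).

P1, P2, P4, P5, P7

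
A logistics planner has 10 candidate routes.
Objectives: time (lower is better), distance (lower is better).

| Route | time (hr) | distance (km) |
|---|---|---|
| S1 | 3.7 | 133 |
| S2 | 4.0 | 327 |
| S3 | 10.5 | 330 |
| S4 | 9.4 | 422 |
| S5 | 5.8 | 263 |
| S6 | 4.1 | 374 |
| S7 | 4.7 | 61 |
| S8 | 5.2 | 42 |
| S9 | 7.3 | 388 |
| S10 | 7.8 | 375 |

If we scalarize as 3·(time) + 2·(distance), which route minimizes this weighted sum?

S1: 3·3.7 + 2·133 = 277.1
S2: 3·4.0 + 2·327 = 666.0
S3: 3·10.5 + 2·330 = 691.5
S4: 3·9.4 + 2·422 = 872.2
S5: 3·5.8 + 2·263 = 543.4
S6: 3·4.1 + 2·374 = 760.3
S7: 3·4.7 + 2·61 = 136.1
S8: 3·5.2 + 2·42 = 99.6
S9: 3·7.3 + 2·388 = 797.9
S10: 3·7.8 + 2·375 = 773.4
Lowest: S8 at 99.6.

S8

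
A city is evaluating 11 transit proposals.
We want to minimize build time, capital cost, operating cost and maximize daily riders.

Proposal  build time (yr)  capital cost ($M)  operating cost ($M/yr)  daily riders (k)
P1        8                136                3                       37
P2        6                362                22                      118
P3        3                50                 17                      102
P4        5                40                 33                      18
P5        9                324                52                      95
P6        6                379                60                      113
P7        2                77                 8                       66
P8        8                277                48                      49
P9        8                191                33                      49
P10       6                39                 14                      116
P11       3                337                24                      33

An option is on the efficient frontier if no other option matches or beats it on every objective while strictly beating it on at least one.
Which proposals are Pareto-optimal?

P1: not dominated (best operating cost).
P2: not dominated (best daily riders).
P3: not dominated.
P4: not dominated.
P5: dominated by P3 (build time 3≤9, capital cost 50≤324, operating cost 17≤52, daily riders 102≥95).
P6: dominated by P2 (build time 6≤6, capital cost 362≤379, operating cost 22≤60, daily riders 118≥113).
P7: not dominated (best build time).
P8: dominated by P3 (build time 3≤8, capital cost 50≤277, operating cost 17≤48, daily riders 102≥49).
P9: dominated by P3 (build time 3≤8, capital cost 50≤191, operating cost 17≤33, daily riders 102≥49).
P10: not dominated (best capital cost).
P11: dominated by P3 (build time 3≤3, capital cost 50≤337, operating cost 17≤24, daily riders 102≥33).

P1, P2, P3, P4, P7, P10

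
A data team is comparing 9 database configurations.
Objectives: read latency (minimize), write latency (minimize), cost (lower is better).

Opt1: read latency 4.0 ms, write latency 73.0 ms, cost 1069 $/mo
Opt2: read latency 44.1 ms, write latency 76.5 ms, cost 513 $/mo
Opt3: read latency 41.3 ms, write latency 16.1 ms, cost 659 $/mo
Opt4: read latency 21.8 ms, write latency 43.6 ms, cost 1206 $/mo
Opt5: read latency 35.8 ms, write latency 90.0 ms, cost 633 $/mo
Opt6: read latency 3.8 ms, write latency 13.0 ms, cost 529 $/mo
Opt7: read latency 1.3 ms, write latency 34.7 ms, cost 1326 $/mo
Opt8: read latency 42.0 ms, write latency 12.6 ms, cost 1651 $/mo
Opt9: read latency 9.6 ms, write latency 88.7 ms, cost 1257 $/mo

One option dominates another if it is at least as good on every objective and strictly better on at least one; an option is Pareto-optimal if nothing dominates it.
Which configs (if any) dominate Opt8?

none

Opt1: worse on write latency (73.0 vs 12.6).
Opt2: worse on read latency (44.1 vs 42.0).
Opt3: worse on write latency (16.1 vs 12.6).
Opt4: worse on write latency (43.6 vs 12.6).
Opt5: worse on write latency (90.0 vs 12.6).
Opt6: worse on write latency (13.0 vs 12.6).
Opt7: worse on write latency (34.7 vs 12.6).
Opt9: worse on write latency (88.7 vs 12.6).
No option dominates Opt8.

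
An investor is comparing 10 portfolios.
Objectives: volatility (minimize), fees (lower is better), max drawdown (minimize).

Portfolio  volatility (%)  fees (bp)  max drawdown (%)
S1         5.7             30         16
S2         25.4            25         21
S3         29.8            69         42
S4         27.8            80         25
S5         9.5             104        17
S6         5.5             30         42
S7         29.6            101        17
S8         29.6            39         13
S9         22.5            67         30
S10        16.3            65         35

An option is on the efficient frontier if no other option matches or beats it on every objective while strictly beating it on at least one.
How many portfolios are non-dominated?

4

S1: not dominated.
S2: not dominated (best fees).
S3: dominated by S1 (volatility 5.7≤29.8, fees 30≤69, max drawdown 16≤42).
S4: dominated by S1 (volatility 5.7≤27.8, fees 30≤80, max drawdown 16≤25).
S5: dominated by S1 (volatility 5.7≤9.5, fees 30≤104, max drawdown 16≤17).
S6: not dominated (best volatility).
S7: dominated by S1 (volatility 5.7≤29.6, fees 30≤101, max drawdown 16≤17).
S8: not dominated (best max drawdown).
S9: dominated by S1 (volatility 5.7≤22.5, fees 30≤67, max drawdown 16≤30).
S10: dominated by S1 (volatility 5.7≤16.3, fees 30≤65, max drawdown 16≤35).
Pareto-optimal: S1, S2, S6, S8 → 4.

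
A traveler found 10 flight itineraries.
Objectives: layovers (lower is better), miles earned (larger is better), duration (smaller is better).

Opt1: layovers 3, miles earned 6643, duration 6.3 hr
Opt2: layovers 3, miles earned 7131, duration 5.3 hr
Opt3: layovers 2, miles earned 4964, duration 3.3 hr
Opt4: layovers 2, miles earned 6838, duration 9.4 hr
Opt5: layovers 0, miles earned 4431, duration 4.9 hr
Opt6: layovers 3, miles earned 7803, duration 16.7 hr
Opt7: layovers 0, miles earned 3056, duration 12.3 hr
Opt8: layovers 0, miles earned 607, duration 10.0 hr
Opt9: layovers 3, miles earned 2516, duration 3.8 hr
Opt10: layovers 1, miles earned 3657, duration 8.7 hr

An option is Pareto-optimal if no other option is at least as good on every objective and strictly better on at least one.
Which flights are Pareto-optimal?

Opt2, Opt3, Opt4, Opt5, Opt6

Opt1: dominated by Opt2 (layovers 3≤3, miles earned 7131≥6643, duration 5.3≤6.3).
Opt2: not dominated.
Opt3: not dominated (best duration).
Opt4: not dominated.
Opt5: not dominated.
Opt6: not dominated (best miles earned).
Opt7: dominated by Opt5 (layovers 0≤0, miles earned 4431≥3056, duration 4.9≤12.3).
Opt8: dominated by Opt5 (layovers 0≤0, miles earned 4431≥607, duration 4.9≤10.0).
Opt9: dominated by Opt3 (layovers 2≤3, miles earned 4964≥2516, duration 3.3≤3.8).
Opt10: dominated by Opt5 (layovers 0≤1, miles earned 4431≥3657, duration 4.9≤8.7).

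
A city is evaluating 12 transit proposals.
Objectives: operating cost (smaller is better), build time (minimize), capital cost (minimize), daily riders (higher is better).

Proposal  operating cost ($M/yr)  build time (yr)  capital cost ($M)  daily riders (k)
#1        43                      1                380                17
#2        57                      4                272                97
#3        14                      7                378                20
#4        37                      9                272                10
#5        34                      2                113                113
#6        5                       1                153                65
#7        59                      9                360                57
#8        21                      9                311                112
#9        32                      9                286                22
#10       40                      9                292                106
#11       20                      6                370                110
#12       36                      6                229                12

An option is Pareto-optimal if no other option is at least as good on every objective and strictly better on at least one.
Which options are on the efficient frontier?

#1: dominated by #6 (operating cost 5≤43, build time 1≤1, capital cost 153≤380, daily riders 65≥17).
#2: dominated by #5 (operating cost 34≤57, build time 2≤4, capital cost 113≤272, daily riders 113≥97).
#3: dominated by #6 (operating cost 5≤14, build time 1≤7, capital cost 153≤378, daily riders 65≥20).
#4: dominated by #5 (operating cost 34≤37, build time 2≤9, capital cost 113≤272, daily riders 113≥10).
#5: not dominated (best capital cost).
#6: not dominated (best operating cost).
#7: dominated by #2 (operating cost 57≤59, build time 4≤9, capital cost 272≤360, daily riders 97≥57).
#8: not dominated.
#9: dominated by #6 (operating cost 5≤32, build time 1≤9, capital cost 153≤286, daily riders 65≥22).
#10: dominated by #5 (operating cost 34≤40, build time 2≤9, capital cost 113≤292, daily riders 113≥106).
#11: not dominated.
#12: dominated by #5 (operating cost 34≤36, build time 2≤6, capital cost 113≤229, daily riders 113≥12).

#5, #6, #8, #11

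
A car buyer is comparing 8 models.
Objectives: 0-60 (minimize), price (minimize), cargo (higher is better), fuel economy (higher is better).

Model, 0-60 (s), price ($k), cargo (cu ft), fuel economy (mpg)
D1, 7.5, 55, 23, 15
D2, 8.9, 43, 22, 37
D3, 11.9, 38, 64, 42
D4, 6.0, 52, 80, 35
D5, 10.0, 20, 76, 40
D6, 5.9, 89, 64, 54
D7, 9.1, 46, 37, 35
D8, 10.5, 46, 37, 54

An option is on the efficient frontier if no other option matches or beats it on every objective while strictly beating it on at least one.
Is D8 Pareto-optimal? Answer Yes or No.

Yes

D1: worse on price (55 vs 46).
D2: worse on cargo (22 vs 37).
D3: worse on 0-60 (11.9 vs 10.5).
D4: worse on price (52 vs 46).
D5: worse on fuel economy (40 vs 54).
D6: worse on price (89 vs 46).
D7: worse on fuel economy (35 vs 54).
No option is at least as good as D8 on every objective and strictly better on one.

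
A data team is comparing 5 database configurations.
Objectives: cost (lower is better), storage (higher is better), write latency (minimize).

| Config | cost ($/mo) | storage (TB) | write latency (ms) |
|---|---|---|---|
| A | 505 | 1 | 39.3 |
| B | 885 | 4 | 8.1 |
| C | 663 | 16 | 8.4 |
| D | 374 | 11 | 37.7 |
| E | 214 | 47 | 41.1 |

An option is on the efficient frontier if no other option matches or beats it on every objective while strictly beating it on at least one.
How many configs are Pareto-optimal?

4

A: dominated by D (cost 374≤505, storage 11≥1, write latency 37.7≤39.3).
B: not dominated (best write latency).
C: not dominated.
D: not dominated.
E: not dominated (best cost).
Pareto-optimal: B, C, D, E → 4.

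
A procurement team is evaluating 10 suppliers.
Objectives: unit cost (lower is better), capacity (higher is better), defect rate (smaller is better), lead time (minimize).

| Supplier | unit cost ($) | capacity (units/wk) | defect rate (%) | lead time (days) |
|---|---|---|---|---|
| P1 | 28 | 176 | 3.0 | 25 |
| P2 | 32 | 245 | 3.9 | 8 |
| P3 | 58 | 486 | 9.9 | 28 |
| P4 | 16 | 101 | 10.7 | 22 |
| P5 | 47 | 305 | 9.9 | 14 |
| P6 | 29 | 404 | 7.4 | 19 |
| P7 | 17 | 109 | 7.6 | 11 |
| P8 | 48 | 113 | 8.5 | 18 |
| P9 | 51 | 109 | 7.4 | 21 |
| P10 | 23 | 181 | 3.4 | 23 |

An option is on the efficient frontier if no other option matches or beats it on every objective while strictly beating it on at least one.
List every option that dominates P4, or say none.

P1: worse on unit cost (28 vs 16).
P2: worse on unit cost (32 vs 16).
P3: worse on unit cost (58 vs 16).
P5: worse on unit cost (47 vs 16).
P6: worse on unit cost (29 vs 16).
P7: worse on unit cost (17 vs 16).
P8: worse on unit cost (48 vs 16).
P9: worse on unit cost (51 vs 16).
P10: worse on unit cost (23 vs 16).
No option dominates P4.

none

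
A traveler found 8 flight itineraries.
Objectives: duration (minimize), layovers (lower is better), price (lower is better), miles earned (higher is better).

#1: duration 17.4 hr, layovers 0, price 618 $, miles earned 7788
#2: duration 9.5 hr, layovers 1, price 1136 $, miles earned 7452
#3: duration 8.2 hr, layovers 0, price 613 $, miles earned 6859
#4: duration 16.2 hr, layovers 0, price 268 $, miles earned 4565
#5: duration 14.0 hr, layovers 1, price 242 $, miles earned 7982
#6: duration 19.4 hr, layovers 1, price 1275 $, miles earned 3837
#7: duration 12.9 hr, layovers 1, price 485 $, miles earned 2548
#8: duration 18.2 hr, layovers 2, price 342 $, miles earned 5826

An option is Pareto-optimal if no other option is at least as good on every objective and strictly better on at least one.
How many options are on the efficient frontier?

6

#1: not dominated.
#2: not dominated.
#3: not dominated (best duration).
#4: not dominated.
#5: not dominated (best price).
#6: dominated by #1 (duration 17.4≤19.4, layovers 0≤1, price 618≤1275, miles earned 7788≥3837).
#7: not dominated.
#8: dominated by #5 (duration 14.0≤18.2, layovers 1≤2, price 242≤342, miles earned 7982≥5826).
Pareto-optimal: #1, #2, #3, #4, #5, #7 → 6.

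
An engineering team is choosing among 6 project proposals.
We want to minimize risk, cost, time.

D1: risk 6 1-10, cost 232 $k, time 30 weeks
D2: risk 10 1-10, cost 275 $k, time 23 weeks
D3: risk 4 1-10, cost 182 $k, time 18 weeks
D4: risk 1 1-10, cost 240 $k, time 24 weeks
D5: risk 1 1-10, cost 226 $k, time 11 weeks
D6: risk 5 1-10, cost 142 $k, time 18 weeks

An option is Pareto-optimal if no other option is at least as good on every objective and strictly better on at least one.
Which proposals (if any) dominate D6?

none

D1: worse on risk (6 vs 5).
D2: worse on risk (10 vs 5).
D3: worse on cost (182 vs 142).
D4: worse on cost (240 vs 142).
D5: worse on cost (226 vs 142).
No option dominates D6.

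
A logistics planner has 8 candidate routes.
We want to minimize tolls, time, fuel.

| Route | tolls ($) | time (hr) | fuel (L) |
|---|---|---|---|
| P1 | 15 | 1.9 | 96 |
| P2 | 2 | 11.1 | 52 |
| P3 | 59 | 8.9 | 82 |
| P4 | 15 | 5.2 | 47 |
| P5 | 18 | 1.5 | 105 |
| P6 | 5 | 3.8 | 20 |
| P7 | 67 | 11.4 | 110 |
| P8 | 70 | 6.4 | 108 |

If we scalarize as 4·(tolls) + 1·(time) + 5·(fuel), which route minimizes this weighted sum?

P6

P1: 4·15 + 1·1.9 + 5·96 = 541.9
P2: 4·2 + 1·11.1 + 5·52 = 279.1
P3: 4·59 + 1·8.9 + 5·82 = 654.9
P4: 4·15 + 1·5.2 + 5·47 = 300.2
P5: 4·18 + 1·1.5 + 5·105 = 598.5
P6: 4·5 + 1·3.8 + 5·20 = 123.8
P7: 4·67 + 1·11.4 + 5·110 = 829.4
P8: 4·70 + 1·6.4 + 5·108 = 826.4
Lowest: P6 at 123.8.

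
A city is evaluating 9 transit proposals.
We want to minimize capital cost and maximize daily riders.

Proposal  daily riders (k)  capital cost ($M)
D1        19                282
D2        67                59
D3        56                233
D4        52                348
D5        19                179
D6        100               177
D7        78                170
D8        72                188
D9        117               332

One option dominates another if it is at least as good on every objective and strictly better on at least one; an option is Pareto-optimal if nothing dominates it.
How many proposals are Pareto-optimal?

4

D1: dominated by D2 (daily riders 67≥19, capital cost 59≤282).
D2: not dominated (best capital cost).
D3: dominated by D2 (daily riders 67≥56, capital cost 59≤233).
D4: dominated by D2 (daily riders 67≥52, capital cost 59≤348).
D5: dominated by D2 (daily riders 67≥19, capital cost 59≤179).
D6: not dominated.
D7: not dominated.
D8: dominated by D6 (daily riders 100≥72, capital cost 177≤188).
D9: not dominated (best daily riders).
Pareto-optimal: D2, D6, D7, D9 → 4.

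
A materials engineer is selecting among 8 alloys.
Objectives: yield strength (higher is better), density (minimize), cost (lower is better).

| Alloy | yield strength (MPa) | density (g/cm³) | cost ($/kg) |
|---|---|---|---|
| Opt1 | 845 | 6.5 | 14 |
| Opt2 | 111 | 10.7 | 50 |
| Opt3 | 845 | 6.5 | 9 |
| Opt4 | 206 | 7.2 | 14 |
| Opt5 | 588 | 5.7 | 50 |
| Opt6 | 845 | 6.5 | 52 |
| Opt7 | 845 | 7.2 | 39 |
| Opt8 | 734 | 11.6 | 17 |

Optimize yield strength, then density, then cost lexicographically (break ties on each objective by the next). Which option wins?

First maximize yield strength: best is 845, kept {Opt1, Opt3, Opt6, Opt7}.
Then minimize density: best is 6.5, kept {Opt1, Opt3, Opt6}.
Then minimize cost: best is 9, kept {Opt3}.

Opt3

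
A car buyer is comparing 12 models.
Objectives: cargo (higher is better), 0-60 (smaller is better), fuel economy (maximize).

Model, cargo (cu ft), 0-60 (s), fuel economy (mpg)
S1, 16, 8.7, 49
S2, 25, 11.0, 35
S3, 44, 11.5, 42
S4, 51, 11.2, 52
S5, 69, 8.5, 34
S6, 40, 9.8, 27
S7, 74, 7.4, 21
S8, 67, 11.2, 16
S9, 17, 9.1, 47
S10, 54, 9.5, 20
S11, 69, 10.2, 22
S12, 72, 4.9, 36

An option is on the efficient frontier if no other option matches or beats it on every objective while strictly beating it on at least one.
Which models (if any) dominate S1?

none

S2: worse on 0-60 (11.0 vs 8.7).
S3: worse on 0-60 (11.5 vs 8.7).
S4: worse on 0-60 (11.2 vs 8.7).
S5: worse on fuel economy (34 vs 49).
S6: worse on 0-60 (9.8 vs 8.7).
S7: worse on fuel economy (21 vs 49).
S8: worse on 0-60 (11.2 vs 8.7).
S9: worse on 0-60 (9.1 vs 8.7).
S10: worse on 0-60 (9.5 vs 8.7).
S11: worse on 0-60 (10.2 vs 8.7).
S12: worse on fuel economy (36 vs 49).
No option dominates S1.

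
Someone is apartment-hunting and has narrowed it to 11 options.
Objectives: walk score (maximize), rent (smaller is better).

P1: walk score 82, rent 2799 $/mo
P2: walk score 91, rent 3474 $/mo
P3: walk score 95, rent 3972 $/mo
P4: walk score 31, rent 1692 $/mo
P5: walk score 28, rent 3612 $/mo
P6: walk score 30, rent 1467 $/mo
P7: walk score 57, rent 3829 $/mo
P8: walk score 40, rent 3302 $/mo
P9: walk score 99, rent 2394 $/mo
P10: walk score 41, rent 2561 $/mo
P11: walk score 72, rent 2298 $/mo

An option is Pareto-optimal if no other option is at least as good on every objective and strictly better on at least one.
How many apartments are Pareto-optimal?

4

P1: dominated by P9 (walk score 99≥82, rent 2394≤2799).
P2: dominated by P9 (walk score 99≥91, rent 2394≤3474).
P3: dominated by P9 (walk score 99≥95, rent 2394≤3972).
P4: not dominated.
P5: dominated by P1 (walk score 82≥28, rent 2799≤3612).
P6: not dominated (best rent).
P7: dominated by P1 (walk score 82≥57, rent 2799≤3829).
P8: dominated by P1 (walk score 82≥40, rent 2799≤3302).
P9: not dominated (best walk score).
P10: dominated by P9 (walk score 99≥41, rent 2394≤2561).
P11: not dominated.
Pareto-optimal: P4, P6, P9, P11 → 4.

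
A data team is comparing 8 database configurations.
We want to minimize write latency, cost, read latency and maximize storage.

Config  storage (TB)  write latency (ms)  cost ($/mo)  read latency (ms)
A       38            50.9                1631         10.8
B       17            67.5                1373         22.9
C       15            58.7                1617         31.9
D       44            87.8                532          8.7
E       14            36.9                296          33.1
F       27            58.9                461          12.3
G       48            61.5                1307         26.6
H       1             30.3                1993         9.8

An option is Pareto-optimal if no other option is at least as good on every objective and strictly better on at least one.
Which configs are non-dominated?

A, C, D, E, F, G, H

A: not dominated.
B: dominated by F (storage 27≥17, write latency 58.9≤67.5, cost 461≤1373, read latency 12.3≤22.9).
C: not dominated.
D: not dominated (best read latency).
E: not dominated (best cost).
F: not dominated.
G: not dominated (best storage).
H: not dominated (best write latency).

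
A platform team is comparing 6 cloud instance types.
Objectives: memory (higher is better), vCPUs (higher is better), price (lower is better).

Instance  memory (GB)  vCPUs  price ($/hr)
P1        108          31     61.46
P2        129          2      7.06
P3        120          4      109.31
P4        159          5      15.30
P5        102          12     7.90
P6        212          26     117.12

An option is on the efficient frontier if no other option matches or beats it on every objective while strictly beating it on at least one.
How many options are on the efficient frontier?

5

P1: not dominated (best vCPUs).
P2: not dominated (best price).
P3: dominated by P4 (memory 159≥120, vCPUs 5≥4, price 15.30≤109.31).
P4: not dominated.
P5: not dominated.
P6: not dominated (best memory).
Pareto-optimal: P1, P2, P4, P5, P6 → 5.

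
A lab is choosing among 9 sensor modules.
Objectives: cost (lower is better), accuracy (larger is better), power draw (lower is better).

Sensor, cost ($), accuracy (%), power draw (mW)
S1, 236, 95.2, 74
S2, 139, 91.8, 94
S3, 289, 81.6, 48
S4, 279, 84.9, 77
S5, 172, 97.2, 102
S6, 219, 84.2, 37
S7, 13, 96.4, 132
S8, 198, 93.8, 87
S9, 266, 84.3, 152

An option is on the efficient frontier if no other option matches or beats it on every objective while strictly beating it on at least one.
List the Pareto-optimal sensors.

S1: not dominated.
S2: not dominated.
S3: dominated by S6 (cost 219≤289, accuracy 84.2≥81.6, power draw 37≤48).
S4: dominated by S1 (cost 236≤279, accuracy 95.2≥84.9, power draw 74≤77).
S5: not dominated (best accuracy).
S6: not dominated (best power draw).
S7: not dominated (best cost).
S8: not dominated.
S9: dominated by S1 (cost 236≤266, accuracy 95.2≥84.3, power draw 74≤152).

S1, S2, S5, S6, S7, S8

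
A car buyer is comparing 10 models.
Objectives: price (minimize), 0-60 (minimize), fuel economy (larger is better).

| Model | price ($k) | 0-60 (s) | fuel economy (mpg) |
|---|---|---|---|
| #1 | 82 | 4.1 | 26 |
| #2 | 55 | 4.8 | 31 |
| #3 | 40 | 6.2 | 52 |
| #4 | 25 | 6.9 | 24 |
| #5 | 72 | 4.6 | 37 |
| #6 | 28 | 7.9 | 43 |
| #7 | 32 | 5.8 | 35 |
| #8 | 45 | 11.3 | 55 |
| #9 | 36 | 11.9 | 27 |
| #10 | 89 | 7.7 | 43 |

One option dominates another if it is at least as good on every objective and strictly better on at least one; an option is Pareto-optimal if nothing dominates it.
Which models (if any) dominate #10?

#3: price 40≤89, 0-60 6.2≤7.7, fuel economy 52≥43 — dominates #10.
Others (#1, #2, #4, #5, #6, #7, #8, #9) are each worse than #10 on at least one objective.

#3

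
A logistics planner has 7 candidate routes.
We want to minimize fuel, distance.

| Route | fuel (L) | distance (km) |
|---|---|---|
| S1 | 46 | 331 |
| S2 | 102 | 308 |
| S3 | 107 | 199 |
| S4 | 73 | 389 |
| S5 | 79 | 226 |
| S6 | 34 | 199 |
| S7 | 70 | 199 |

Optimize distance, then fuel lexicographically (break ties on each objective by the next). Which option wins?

First minimize distance: best is 199, kept {S3, S6, S7}.
Then minimize fuel: best is 34, kept {S6}.

S6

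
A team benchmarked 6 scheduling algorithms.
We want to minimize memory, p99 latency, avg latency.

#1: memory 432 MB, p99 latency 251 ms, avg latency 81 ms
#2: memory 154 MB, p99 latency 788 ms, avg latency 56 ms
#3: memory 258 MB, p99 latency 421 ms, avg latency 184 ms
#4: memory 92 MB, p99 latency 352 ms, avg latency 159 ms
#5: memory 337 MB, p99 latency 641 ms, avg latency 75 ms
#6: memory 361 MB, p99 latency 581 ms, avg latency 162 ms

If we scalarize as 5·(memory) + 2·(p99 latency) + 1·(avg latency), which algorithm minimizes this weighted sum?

#1: 5·432 + 2·251 + 1·81 = 2743
#2: 5·154 + 2·788 + 1·56 = 2402
#3: 5·258 + 2·421 + 1·184 = 2316
#4: 5·92 + 2·352 + 1·159 = 1323
#5: 5·337 + 2·641 + 1·75 = 3042
#6: 5·361 + 2·581 + 1·162 = 3129
Lowest: #4 at 1323.

#4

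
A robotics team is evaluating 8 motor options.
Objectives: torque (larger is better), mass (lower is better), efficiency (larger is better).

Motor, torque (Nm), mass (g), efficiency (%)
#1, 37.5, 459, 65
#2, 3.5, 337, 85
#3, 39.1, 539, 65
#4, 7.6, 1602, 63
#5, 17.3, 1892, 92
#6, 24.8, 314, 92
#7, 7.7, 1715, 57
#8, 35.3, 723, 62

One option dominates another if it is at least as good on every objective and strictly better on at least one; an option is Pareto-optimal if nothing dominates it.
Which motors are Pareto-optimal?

#1, #3, #6

#1: not dominated.
#2: dominated by #6 (torque 24.8≥3.5, mass 314≤337, efficiency 92≥85).
#3: not dominated (best torque).
#4: dominated by #1 (torque 37.5≥7.6, mass 459≤1602, efficiency 65≥63).
#5: dominated by #6 (torque 24.8≥17.3, mass 314≤1892, efficiency 92≥92).
#6: not dominated (best mass).
#7: dominated by #1 (torque 37.5≥7.7, mass 459≤1715, efficiency 65≥57).
#8: dominated by #1 (torque 37.5≥35.3, mass 459≤723, efficiency 65≥62).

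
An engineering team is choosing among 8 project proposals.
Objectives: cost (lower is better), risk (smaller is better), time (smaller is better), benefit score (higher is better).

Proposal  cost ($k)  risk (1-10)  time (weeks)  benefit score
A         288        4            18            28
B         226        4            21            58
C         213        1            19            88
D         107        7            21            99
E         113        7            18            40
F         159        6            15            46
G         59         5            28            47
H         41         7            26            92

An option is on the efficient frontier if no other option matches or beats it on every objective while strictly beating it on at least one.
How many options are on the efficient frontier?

A: not dominated.
B: dominated by C (cost 213≤226, risk 1≤4, time 19≤21, benefit score 88≥58).
C: not dominated (best risk).
D: not dominated (best benefit score).
E: not dominated.
F: not dominated (best time).
G: not dominated.
H: not dominated (best cost).
Pareto-optimal: A, C, D, E, F, G, H → 7.

7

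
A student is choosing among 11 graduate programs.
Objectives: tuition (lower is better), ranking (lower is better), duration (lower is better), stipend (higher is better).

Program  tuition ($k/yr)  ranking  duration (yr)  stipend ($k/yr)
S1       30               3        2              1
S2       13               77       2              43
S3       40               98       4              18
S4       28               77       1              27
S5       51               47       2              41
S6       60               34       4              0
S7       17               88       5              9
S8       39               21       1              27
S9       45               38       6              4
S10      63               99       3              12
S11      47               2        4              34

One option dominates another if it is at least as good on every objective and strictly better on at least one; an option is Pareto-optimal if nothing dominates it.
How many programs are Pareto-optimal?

S1: not dominated.
S2: not dominated (best tuition).
S3: dominated by S2 (tuition 13≤40, ranking 77≤98, duration 2≤4, stipend 43≥18).
S4: not dominated.
S5: not dominated.
S6: dominated by S1 (tuition 30≤60, ranking 3≤34, duration 2≤4, stipend 1≥0).
S7: dominated by S2 (tuition 13≤17, ranking 77≤88, duration 2≤5, stipend 43≥9).
S8: not dominated.
S9: dominated by S8 (tuition 39≤45, ranking 21≤38, duration 1≤6, stipend 27≥4).
S10: dominated by S2 (tuition 13≤63, ranking 77≤99, duration 2≤3, stipend 43≥12).
S11: not dominated (best ranking).
Pareto-optimal: S1, S2, S4, S5, S8, S11 → 6.

6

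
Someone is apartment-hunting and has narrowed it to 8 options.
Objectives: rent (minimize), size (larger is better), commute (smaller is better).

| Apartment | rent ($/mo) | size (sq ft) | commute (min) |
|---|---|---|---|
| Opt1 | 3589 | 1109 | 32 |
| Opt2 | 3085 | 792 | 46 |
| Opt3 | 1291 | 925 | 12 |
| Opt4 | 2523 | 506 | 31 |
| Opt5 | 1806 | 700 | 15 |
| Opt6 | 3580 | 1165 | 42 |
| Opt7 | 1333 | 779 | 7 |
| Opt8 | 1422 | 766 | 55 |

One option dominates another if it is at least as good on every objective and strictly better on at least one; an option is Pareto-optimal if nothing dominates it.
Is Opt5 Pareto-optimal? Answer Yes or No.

Opt3 vs Opt5: rent 1291≤1806, size 925≥700, commute 12≤15 — Opt3 is at least as good on every objective and strictly better on at least one, so Opt3 dominates Opt5.

No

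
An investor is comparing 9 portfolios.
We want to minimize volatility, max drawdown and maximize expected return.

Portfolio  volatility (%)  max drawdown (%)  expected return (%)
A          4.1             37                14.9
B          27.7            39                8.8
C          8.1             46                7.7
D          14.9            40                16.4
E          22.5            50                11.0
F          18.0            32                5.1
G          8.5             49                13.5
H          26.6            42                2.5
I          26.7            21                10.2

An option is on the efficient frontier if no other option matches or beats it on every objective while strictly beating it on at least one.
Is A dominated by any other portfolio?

B: worse on volatility (27.7 vs 4.1).
C: worse on volatility (8.1 vs 4.1).
D: worse on volatility (14.9 vs 4.1).
E: worse on volatility (22.5 vs 4.1).
F: worse on volatility (18.0 vs 4.1).
G: worse on volatility (8.5 vs 4.1).
H: worse on volatility (26.6 vs 4.1).
I: worse on volatility (26.7 vs 4.1).
No option is at least as good as A on every objective and strictly better on one.

No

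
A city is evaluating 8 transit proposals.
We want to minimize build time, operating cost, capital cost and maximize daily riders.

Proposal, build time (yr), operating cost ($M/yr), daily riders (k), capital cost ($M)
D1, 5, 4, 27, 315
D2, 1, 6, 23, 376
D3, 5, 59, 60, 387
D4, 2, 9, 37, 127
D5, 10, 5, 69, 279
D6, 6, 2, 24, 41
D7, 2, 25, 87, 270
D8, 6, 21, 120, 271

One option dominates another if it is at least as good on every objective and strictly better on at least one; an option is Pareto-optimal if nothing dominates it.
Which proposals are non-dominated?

D1: not dominated.
D2: not dominated (best build time).
D3: dominated by D7 (build time 2≤5, operating cost 25≤59, daily riders 87≥60, capital cost 270≤387).
D4: not dominated.
D5: not dominated.
D6: not dominated (best operating cost).
D7: not dominated.
D8: not dominated (best daily riders).

D1, D2, D4, D5, D6, D7, D8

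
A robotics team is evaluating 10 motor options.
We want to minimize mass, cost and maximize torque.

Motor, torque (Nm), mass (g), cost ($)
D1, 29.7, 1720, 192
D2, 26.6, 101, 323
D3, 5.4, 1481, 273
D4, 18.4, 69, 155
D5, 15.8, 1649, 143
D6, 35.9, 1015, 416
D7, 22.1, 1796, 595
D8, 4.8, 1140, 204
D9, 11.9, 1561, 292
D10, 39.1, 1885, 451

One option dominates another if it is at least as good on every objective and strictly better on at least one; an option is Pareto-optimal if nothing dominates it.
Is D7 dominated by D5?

D5 vs D7: D5 is worse on torque (15.8 vs 22.1), so it does not dominate D7.

No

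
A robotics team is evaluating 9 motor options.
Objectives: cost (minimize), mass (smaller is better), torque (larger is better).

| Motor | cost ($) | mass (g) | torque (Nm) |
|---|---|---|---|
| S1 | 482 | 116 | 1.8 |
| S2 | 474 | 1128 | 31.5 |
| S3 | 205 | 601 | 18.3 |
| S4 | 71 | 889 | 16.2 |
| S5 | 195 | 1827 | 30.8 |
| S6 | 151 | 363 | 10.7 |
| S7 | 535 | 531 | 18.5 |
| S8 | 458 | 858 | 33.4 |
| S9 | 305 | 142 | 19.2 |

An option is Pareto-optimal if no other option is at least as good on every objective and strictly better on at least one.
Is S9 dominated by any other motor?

S1: worse on cost (482 vs 305).
S2: worse on cost (474 vs 305).
S3: worse on mass (601 vs 142).
S4: worse on mass (889 vs 142).
S5: worse on mass (1827 vs 142).
S6: worse on mass (363 vs 142).
S7: worse on cost (535 vs 305).
S8: worse on cost (458 vs 305).
No option is at least as good as S9 on every objective and strictly better on one.

No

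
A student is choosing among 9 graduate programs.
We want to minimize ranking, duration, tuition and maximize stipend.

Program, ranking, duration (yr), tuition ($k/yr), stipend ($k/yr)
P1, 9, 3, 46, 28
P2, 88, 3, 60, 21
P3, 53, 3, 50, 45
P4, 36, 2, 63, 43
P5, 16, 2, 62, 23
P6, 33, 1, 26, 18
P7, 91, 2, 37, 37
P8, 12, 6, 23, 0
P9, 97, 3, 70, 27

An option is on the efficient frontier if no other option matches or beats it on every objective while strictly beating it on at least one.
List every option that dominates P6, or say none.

P1: worse on duration (3 vs 1).
P2: worse on ranking (88 vs 33).
P3: worse on ranking (53 vs 33).
P4: worse on ranking (36 vs 33).
P5: worse on duration (2 vs 1).
P7: worse on ranking (91 vs 33).
P8: worse on duration (6 vs 1).
P9: worse on ranking (97 vs 33).
No option dominates P6.

none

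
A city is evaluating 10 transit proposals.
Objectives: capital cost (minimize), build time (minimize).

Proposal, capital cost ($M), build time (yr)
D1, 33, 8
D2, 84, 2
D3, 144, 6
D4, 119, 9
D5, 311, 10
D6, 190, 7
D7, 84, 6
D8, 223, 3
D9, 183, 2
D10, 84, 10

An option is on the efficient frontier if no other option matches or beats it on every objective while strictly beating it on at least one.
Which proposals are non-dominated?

D1: not dominated (best capital cost).
D2: not dominated.
D3: dominated by D2 (capital cost 84≤144, build time 2≤6).
D4: dominated by D1 (capital cost 33≤119, build time 8≤9).
D5: dominated by D1 (capital cost 33≤311, build time 8≤10).
D6: dominated by D2 (capital cost 84≤190, build time 2≤7).
D7: dominated by D2 (capital cost 84≤84, build time 2≤6).
D8: dominated by D2 (capital cost 84≤223, build time 2≤3).
D9: dominated by D2 (capital cost 84≤183, build time 2≤2).
D10: dominated by D1 (capital cost 33≤84, build time 8≤10).

D1, D2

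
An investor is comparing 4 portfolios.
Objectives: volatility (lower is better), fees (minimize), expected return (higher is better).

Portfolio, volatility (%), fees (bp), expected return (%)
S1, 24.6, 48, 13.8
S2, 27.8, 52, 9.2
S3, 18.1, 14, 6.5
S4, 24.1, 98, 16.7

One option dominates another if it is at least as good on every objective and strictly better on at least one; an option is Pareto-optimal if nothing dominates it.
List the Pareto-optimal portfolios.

S1, S3, S4

S1: not dominated.
S2: dominated by S1 (volatility 24.6≤27.8, fees 48≤52, expected return 13.8≥9.2).
S3: not dominated (best volatility).
S4: not dominated (best expected return).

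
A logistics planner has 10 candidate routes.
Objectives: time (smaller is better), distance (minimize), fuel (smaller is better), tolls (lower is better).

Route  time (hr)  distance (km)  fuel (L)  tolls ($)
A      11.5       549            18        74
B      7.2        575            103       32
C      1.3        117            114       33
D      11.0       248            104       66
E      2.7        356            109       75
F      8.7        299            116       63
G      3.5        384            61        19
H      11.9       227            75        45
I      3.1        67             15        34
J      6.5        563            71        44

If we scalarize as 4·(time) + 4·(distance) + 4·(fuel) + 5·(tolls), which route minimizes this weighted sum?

A: 4·11.5 + 4·549 + 4·18 + 5·74 = 2684.0
B: 4·7.2 + 4·575 + 4·103 + 5·32 = 2900.8
C: 4·1.3 + 4·117 + 4·114 + 5·33 = 1094.2
D: 4·11.0 + 4·248 + 4·104 + 5·66 = 1782.0
E: 4·2.7 + 4·356 + 4·109 + 5·75 = 2245.8
F: 4·8.7 + 4·299 + 4·116 + 5·63 = 2009.8
G: 4·3.5 + 4·384 + 4·61 + 5·19 = 1889.0
H: 4·11.9 + 4·227 + 4·75 + 5·45 = 1480.6
I: 4·3.1 + 4·67 + 4·15 + 5·34 = 510.4
J: 4·6.5 + 4·563 + 4·71 + 5·44 = 2782.0
Lowest: I at 510.4.

I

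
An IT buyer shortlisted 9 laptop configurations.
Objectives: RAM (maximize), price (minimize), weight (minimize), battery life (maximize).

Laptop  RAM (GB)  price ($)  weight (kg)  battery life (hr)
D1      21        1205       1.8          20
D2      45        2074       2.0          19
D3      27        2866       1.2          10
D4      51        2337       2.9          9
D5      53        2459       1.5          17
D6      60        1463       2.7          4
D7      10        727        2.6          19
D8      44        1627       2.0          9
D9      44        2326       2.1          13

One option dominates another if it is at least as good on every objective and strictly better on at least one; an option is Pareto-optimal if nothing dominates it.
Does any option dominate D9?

D2 vs D9: RAM 45≥44, price 2074≤2326, weight 2.0≤2.1, battery life 19≥13 — D2 is at least as good on every objective and strictly better on at least one, so D2 dominates D9.

Yes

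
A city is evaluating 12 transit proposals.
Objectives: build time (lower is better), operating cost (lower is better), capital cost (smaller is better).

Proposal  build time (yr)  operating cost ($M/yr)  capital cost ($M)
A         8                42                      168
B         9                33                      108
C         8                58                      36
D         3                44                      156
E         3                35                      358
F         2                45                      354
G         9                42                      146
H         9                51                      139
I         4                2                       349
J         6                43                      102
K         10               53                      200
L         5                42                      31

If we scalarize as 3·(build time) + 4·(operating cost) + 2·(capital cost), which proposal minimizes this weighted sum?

A: 3·8 + 4·42 + 2·168 = 528
B: 3·9 + 4·33 + 2·108 = 375
C: 3·8 + 4·58 + 2·36 = 328
D: 3·3 + 4·44 + 2·156 = 497
E: 3·3 + 4·35 + 2·358 = 865
F: 3·2 + 4·45 + 2·354 = 894
G: 3·9 + 4·42 + 2·146 = 487
H: 3·9 + 4·51 + 2·139 = 509
I: 3·4 + 4·2 + 2·349 = 718
J: 3·6 + 4·43 + 2·102 = 394
K: 3·10 + 4·53 + 2·200 = 642
L: 3·5 + 4·42 + 2·31 = 245
Lowest: L at 245.

L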